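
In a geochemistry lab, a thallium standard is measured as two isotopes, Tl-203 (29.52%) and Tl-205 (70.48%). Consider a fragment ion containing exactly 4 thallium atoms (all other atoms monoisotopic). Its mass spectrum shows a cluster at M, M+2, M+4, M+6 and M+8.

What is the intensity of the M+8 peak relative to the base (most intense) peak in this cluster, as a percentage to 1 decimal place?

Term probabilities: M 0.0076, M+2 0.0725, M+4 0.2597, M+6 0.4134, M+8 0.2468. Base peak = M+6.
P(M+6) = C(4,3) × 0.2952^1 × 0.7048^3 = 4 × 0.2952 × 0.35010449 = 0.413403 (base)
P(M+8) = C(4,4) × 0.2952^0 × 0.7048^4 = 1 × 1.0000 × 0.24675365 = 0.246754
Relative intensity = 0.246754 / 0.413403 × 100 = 59.7

59.7%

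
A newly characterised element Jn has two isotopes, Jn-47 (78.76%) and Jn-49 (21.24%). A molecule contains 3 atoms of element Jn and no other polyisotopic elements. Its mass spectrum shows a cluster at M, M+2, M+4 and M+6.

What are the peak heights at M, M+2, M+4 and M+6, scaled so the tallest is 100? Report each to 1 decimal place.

100.0 : 80.9 : 21.8 : 2.0

The 3 Jn atoms are independent, so intensities follow the terms of (0.7876 + 0.2124)^3.
P(M) = 0.7876^3 = 0.488559
P(M+2) = 3 × 0.7876^2 × 0.2124^1 = 0.395264
P(M+4) = 3 × 0.7876^1 × 0.2124^2 = 0.106595
P(M+6) = 0.2124^3 = 0.009582
The M peak is largest (0.488559); scaling to 100 gives 100.0 : 80.9 : 21.8 : 2.0.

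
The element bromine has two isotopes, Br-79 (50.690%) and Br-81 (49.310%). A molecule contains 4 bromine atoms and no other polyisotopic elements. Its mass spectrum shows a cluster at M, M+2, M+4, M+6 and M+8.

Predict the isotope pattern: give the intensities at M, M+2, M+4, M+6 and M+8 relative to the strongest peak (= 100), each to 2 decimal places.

Each Br atom is independently Br-79 (p = 0.50690) or Br-81 (q = 0.49310); the cluster is the binomial expansion (p + q)^4.
P(M) = 0.50690^4 = 0.066022
P(M+2) = 4 × 0.50690^3 × 0.49310^1 = 0.256899
P(M+4) = 6 × 0.50690^2 × 0.49310^2 = 0.374857
P(M+6) = 4 × 0.50690^1 × 0.49310^3 = 0.243101
P(M+8) = 0.49310^4 = 0.059121
The M+4 peak is largest (0.374857); scaling to 100 gives 17.61 : 68.53 : 100.00 : 64.85 : 15.77.

17.61 : 68.53 : 100.00 : 64.85 : 15.77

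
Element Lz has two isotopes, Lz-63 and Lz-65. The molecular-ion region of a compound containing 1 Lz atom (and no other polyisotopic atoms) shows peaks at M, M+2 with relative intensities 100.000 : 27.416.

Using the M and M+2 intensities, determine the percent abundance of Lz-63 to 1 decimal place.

Write p for the Lz-63 fraction. I(M+2)/I(M) = [C(1,1)·p^0·(1−p)] / p^1 = 1·(1−p)/p = 27.416/100.000 = 0.2742
(1−p)/p = 0.2742/1 = 0.2742  ⇒  p = 1/(1 + 0.2742) = 0.7848
Lz-63: 78.5%, Lz-65: 21.5%.

78.5%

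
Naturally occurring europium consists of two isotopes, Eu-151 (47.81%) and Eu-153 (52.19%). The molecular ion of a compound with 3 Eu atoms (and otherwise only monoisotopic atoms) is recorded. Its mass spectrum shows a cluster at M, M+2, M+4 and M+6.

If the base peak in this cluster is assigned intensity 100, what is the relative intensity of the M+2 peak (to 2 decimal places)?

91.61

Binomial terms of (0.4781 + 0.5219)^3: M 0.1093, M+2 0.3579, M+4 0.3907, M+6 0.1422 → M+4 is the base peak.
P(M+4) = C(3,2) × 0.4781^1 × 0.5219^2 = 3 × 0.4781 × 0.27237961 = 0.390674 (base)
P(M+2) = C(3,1) × 0.4781^2 × 0.5219^1 = 3 × 0.22857961 × 0.5219 = 0.357887
Relative intensity = 0.357887 / 0.390674 × 100 = 91.61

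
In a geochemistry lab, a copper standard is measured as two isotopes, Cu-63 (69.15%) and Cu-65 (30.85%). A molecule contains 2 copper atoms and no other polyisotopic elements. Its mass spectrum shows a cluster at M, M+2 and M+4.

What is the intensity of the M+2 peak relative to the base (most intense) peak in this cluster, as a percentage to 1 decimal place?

89.2%

(0.6915 + 0.3085)^2 gives M 0.4782, M+2 0.4267, M+4 0.0952; the largest is M.
P(M) = C(2,0) × 0.6915^2 × 0.3085^0 = 1 × 0.47817225 × 1.0000 = 0.478172 (base)
P(M+2) = C(2,1) × 0.6915^1 × 0.3085^1 = 2 × 0.6915 × 0.3085 = 0.426656
Relative intensity = 0.426656 / 0.478172 × 100 = 89.2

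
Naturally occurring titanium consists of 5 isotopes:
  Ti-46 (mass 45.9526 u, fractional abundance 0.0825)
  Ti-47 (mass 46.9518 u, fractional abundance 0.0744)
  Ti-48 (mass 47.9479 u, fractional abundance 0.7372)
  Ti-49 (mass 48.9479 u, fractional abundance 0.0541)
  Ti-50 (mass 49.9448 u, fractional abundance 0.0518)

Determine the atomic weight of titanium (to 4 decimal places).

47.8667 u

Average mass = Σ (abundance × isotope mass) = 0.0825 × 45.9526 + 0.0744 × 46.9518 + 0.7372 × 47.9479 + 0.0541 × 48.9479 + 0.0518 × 49.9448
= 3.79109 + 3.49321 + 35.34719 + 2.64808 + 2.58714 = 47.86671 u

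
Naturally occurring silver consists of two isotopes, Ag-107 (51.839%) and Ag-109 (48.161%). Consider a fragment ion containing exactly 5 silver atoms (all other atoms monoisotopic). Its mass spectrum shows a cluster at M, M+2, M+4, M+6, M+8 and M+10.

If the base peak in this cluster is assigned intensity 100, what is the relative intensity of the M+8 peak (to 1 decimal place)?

43.2

(0.51839 + 0.48161)^5 gives M 0.0374, M+2 0.1739, M+4 0.3231, M+6 0.3002, M+8 0.1394, M+10 0.0259; the largest is M+4.
P(M+4) = C(5,2) × 0.51839^3 × 0.48161^2 = 10 × 0.13930601 × 0.23194819 = 0.323118 (base)
P(M+8) = C(5,4) × 0.51839^1 × 0.48161^4 = 5 × 0.51839 × 0.05379996 = 0.139447
Relative intensity = 0.139447 / 0.323118 × 100 = 43.2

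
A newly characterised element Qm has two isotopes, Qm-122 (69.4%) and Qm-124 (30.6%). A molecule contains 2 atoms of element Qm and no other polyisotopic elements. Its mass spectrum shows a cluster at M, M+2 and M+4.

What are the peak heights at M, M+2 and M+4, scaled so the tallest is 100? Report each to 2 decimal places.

100.00 : 88.18 : 19.44

The 2 Qm atoms are independent, so intensities follow the terms of (0.694 + 0.306)^2.
P(M) = 0.694^2 = 0.481636
P(M+2) = 2 × 0.694^1 × 0.306^1 = 0.424728
P(M+4) = 0.306^2 = 0.093636
The M peak is largest (0.481636); scaling to 100 gives 100.00 : 88.18 : 19.44.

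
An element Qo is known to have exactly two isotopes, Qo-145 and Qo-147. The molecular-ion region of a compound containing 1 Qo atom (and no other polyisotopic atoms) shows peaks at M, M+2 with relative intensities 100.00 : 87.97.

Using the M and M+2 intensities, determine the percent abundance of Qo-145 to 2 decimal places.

53.20%

Write p for the Qo-145 fraction. I(M+2)/I(M) = [C(1,1)·p^0·(1−p)] / p^1 = 1·(1−p)/p = 87.97/100.00 = 0.8797
(1−p)/p = 0.8797/1 = 0.8797  ⇒  p = 1/(1 + 0.8797) = 0.5320
Qo-145: 53.20%, Qo-147: 46.80%.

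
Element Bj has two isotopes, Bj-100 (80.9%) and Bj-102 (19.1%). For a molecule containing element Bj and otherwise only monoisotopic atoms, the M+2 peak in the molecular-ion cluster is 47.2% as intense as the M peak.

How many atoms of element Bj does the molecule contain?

2

The M+2/M ratio from n Bj atoms is n · q/p = n · 0.191/0.809.
n = 0.472 × 0.809/0.191 = 2.00 ≈ 2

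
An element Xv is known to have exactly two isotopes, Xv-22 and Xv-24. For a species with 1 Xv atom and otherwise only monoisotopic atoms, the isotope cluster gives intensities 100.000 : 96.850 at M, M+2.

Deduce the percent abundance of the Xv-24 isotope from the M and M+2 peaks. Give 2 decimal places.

Let p = fractional abundance of Xv-22. I(M+2)/I(M) = [C(1,1)·p^0·(1−p)] / p^1 = 1·(1−p)/p = 96.850/100.000 = 0.9685
(1−p)/p = 0.9685/1 = 0.9685  ⇒  p = 1/(1 + 0.9685) = 0.5080
Xv-22: 50.80%, Xv-24: 49.20%.

49.20%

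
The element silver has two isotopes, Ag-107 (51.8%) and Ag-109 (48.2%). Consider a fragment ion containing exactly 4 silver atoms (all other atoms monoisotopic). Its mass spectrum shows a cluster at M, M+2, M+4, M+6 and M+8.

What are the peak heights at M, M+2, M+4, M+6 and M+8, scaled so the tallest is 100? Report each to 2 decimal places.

19.25 : 71.65 : 100.00 : 62.03 : 14.43

The 4 Ag atoms are independent, so intensities follow the terms of (0.518 + 0.482)^4.
P(M) = 0.518^4 = 0.071998
P(M+2) = 4 × 0.518^3 × 0.482^1 = 0.267976
P(M+4) = 6 × 0.518^2 × 0.482^2 = 0.374029
P(M+6) = 4 × 0.518^1 × 0.482^3 = 0.232023
P(M+8) = 0.482^4 = 0.053974
The M+4 peak is largest (0.374029); scaling to 100 gives 19.25 : 71.65 : 100.00 : 62.03 : 14.43.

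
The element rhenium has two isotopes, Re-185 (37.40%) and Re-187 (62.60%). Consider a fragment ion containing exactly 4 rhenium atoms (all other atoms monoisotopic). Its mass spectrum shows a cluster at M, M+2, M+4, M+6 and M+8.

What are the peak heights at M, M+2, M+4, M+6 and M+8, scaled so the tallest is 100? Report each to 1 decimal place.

5.3 : 35.7 : 89.6 : 100.0 : 41.8

Each Re atom is independently Re-185 (p = 0.3740) or Re-187 (q = 0.6260); the cluster is the binomial expansion (p + q)^4.
P(M) = 0.3740^4 = 0.019565
P(M+2) = 4 × 0.3740^3 × 0.6260^1 = 0.130993
P(M+4) = 6 × 0.3740^2 × 0.6260^2 = 0.328884
P(M+6) = 4 × 0.3740^1 × 0.6260^3 = 0.366990
P(M+8) = 0.6260^4 = 0.153567
The M+6 peak is largest (0.366990); scaling to 100 gives 5.3 : 35.7 : 89.6 : 100.0 : 41.8.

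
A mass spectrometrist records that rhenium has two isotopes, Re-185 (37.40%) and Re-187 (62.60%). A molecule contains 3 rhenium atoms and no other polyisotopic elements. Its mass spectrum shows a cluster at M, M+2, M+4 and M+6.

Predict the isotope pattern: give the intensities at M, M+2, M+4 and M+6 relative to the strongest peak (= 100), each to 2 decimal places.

The 3 Re atoms are independent, so intensities follow the terms of (0.3740 + 0.6260)^3.
P(M) = 0.3740^3 = 0.052314
P(M+2) = 3 × 0.3740^2 × 0.6260^1 = 0.262687
P(M+4) = 3 × 0.3740^1 × 0.6260^2 = 0.439685
P(M+6) = 0.6260^3 = 0.245314
The M+4 peak is largest (0.439685); scaling to 100 gives 11.90 : 59.74 : 100.00 : 55.79.

11.90 : 59.74 : 100.00 : 55.79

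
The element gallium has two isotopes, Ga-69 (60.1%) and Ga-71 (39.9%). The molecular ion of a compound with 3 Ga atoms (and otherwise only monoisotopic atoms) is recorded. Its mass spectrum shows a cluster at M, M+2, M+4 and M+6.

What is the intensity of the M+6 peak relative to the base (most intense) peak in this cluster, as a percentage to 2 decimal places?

14.69%

Term probabilities: M 0.2171, M+2 0.4324, M+4 0.2870, M+6 0.0635. Base peak = M+2.
P(M+2) = C(3,1) × 0.601^2 × 0.399^1 = 3 × 0.361201 × 0.3990 = 0.432358 (base)
P(M+6) = C(3,3) × 0.601^0 × 0.399^3 = 1 × 1.0000 × 0.0635212 = 0.063521
Relative intensity = 0.063521 / 0.432358 × 100 = 14.69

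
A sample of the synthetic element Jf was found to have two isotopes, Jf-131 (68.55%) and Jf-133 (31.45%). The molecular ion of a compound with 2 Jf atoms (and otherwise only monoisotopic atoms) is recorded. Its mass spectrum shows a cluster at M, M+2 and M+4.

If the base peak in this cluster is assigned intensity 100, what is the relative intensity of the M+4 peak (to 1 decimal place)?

Term probabilities: M 0.4699, M+2 0.4312, M+4 0.0989. Base peak = M.
P(M) = C(2,0) × 0.6855^2 × 0.3145^0 = 1 × 0.46991025 × 1.0000 = 0.469910 (base)
P(M+4) = C(2,2) × 0.6855^0 × 0.3145^2 = 1 × 1.0000 × 0.09891025 = 0.098910
Relative intensity = 0.098910 / 0.469910 × 100 = 21.0

21.0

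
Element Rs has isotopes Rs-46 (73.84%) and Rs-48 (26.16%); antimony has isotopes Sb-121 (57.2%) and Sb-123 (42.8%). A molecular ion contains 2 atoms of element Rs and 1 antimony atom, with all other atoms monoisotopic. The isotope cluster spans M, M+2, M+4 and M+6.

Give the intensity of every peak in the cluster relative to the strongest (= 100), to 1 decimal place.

Element Rs pattern (n=2): 0.54523456 : 0.38633088 : 0.06843456
Antimony pattern (n=1): 0.5720 : 0.4280
Convolve the two distributions (both contribute in 2-u steps):
  M: 0.54523456×0.5720 = 0.311874
  M+2: 0.54523456×0.4280 + 0.38633088×0.5720 = 0.454342
  M+4: 0.38633088×0.4280 + 0.06843456×0.5720 = 0.204494
  M+6: 0.06843456×0.4280 = 0.029290
Scale to base peak (0.454342) = 100: 68.6 : 100.0 : 45.0 : 6.4

68.6 : 100.0 : 45.0 : 6.4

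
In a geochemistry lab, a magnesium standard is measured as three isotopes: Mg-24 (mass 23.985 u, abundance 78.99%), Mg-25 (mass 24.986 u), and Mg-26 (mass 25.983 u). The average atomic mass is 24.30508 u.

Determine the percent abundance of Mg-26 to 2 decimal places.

Let x and y be the fractions of Mg-25 and Mg-26. Then x + y = 1 − 0.7899 = 0.2101 and 24.986x + 25.983y = 24.30508 − 0.7899×23.985 = 5.3593285.
Substituting: 24.986x + 25.983(0.2101 − x) = 5.3593285
(24.986 − 25.983)x = -0.0996998  ⇒  x = 0.10000, y = 0.11010
Mg-25: 10.00%, Mg-26: 11.01%.

11.01%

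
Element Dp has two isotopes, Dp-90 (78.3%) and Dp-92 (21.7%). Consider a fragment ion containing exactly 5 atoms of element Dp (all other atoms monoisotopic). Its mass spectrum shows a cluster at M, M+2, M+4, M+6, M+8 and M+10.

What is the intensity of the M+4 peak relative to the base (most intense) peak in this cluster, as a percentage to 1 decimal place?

Term probabilities: M 0.2943, M+2 0.4078, M+4 0.2261, M+6 0.0626, M+8 0.0087, M+10 0.0005. Base peak = M+2.
P(M+2) = C(5,1) × 0.783^4 × 0.217^1 = 5 × 0.37587812 × 0.2170 = 0.407828 (base)
P(M+4) = C(5,2) × 0.783^3 × 0.217^2 = 10 × 0.48004869 × 0.047089 = 0.226050
Relative intensity = 0.226050 / 0.407828 × 100 = 55.4

55.4%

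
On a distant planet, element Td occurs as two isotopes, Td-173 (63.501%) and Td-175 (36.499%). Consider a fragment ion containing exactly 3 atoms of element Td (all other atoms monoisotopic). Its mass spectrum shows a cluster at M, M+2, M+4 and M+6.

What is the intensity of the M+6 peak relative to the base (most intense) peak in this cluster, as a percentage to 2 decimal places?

Binomial terms of (0.63501 + 0.36499)^3: M 0.2561, M+2 0.4415, M+4 0.2538, M+6 0.0486 → M+2 is the base peak.
P(M+2) = C(3,1) × 0.63501^2 × 0.36499^1 = 3 × 0.4032377 × 0.36499 = 0.441533 (base)
P(M+6) = C(3,3) × 0.63501^0 × 0.36499^3 = 1 × 1.0000 × 0.04862313 = 0.048623
Relative intensity = 0.048623 / 0.441533 × 100 = 11.01

11.01%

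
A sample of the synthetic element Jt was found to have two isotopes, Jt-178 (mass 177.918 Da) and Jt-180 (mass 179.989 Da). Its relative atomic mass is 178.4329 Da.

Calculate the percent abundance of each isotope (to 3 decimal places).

With x = fraction of Jt-178 (so Jt-180 is 1 − x):
177.918·x + 179.989·(1 − x) = 178.4329
(177.918 − 179.989)·x = 178.4329 − 179.989
x = -1.5561 / -2.071 = 0.75138 → 75.138% Jt-178, 24.862% Jt-180.

Jt-178: 75.138%, Jt-180: 24.862%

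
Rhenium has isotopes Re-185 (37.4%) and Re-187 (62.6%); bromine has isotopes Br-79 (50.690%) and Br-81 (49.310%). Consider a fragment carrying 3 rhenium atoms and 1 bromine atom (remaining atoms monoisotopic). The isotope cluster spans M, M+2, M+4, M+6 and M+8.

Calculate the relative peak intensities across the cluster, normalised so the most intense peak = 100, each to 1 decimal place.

7.5 : 45.1 : 100.0 : 96.8 : 34.3

Rhenium pattern (n=3): 0.05231362 : 0.26268713 : 0.43968487 : 0.24531438
Bromine pattern (n=1): 0.5069 : 0.4931
Convolve the two distributions (both contribute in 2-u steps):
  M: 0.05231362×0.5069 = 0.026518
  M+2: 0.05231362×0.4931 + 0.26268713×0.5069 = 0.158952
  M+4: 0.26268713×0.4931 + 0.43968487×0.5069 = 0.352407
  M+6: 0.43968487×0.4931 + 0.24531438×0.5069 = 0.341158
  M+8: 0.24531438×0.4931 = 0.120965
Scale to base peak (0.352407) = 100: 7.5 : 45.1 : 100.0 : 96.8 : 34.3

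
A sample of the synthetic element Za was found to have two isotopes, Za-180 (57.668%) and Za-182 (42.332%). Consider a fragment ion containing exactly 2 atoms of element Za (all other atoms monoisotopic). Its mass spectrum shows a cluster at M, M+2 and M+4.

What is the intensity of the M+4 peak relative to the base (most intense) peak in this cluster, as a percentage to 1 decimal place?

36.7%

(0.57668 + 0.42332)^2 gives M 0.3326, M+2 0.4882, M+4 0.1792; the largest is M+2.
P(M+2) = C(2,1) × 0.57668^1 × 0.42332^1 = 2 × 0.57668 × 0.42332 = 0.488240 (base)
P(M+4) = C(2,2) × 0.57668^0 × 0.42332^2 = 1 × 1.0000 × 0.17919982 = 0.179200
Relative intensity = 0.179200 / 0.488240 × 100 = 36.7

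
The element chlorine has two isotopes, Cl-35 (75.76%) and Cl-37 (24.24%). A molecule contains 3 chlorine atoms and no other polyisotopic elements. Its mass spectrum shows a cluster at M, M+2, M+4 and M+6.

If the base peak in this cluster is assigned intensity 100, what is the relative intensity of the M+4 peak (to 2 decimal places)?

Term probabilities: M 0.4348, M+2 0.4174, M+4 0.1335, M+6 0.0142. Base peak = M.
P(M) = C(3,0) × 0.7576^3 × 0.2424^0 = 1 × 0.4348304 × 1.0000 = 0.434830 (base)
P(M+4) = C(3,2) × 0.7576^1 × 0.2424^2 = 3 × 0.7576 × 0.05875776 = 0.133545
Relative intensity = 0.133545 / 0.434830 × 100 = 30.71

30.71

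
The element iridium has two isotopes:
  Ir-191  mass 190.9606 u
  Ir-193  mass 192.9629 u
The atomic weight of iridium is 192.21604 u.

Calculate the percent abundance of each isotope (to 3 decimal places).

Let x be the fractional abundance of Ir-191; then Ir-193 has abundance 1 − x.
190.9606·x + 192.9629·(1 − x) = 192.21604
(190.9606 − 192.9629)·x = 192.21604 − 192.9629
x = -0.74686 / -2.0023 = 0.37300 → 37.300% Ir-191, 62.700% Ir-193.

Ir-191: 37.300%, Ir-193: 62.700%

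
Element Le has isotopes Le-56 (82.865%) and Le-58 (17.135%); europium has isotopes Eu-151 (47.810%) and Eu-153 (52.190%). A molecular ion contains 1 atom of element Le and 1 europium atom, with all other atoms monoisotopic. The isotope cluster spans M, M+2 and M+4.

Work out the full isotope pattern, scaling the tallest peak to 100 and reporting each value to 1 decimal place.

Element Le pattern (n=1): 0.82865 : 0.17135
Europium pattern (n=1): 0.4781 : 0.5219
Convolve the two distributions (both contribute in 2-u steps):
  M: 0.82865×0.4781 = 0.396178
  M+2: 0.82865×0.5219 + 0.17135×0.4781 = 0.514395
  M+4: 0.17135×0.5219 = 0.089428
Scale to base peak (0.514395) = 100: 77.0 : 100.0 : 17.4

77.0 : 100.0 : 17.4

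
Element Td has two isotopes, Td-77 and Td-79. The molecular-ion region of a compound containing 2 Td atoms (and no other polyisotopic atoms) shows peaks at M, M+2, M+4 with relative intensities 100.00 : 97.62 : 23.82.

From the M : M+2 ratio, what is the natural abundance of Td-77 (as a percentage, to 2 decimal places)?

Let p = fractional abundance of Td-77. I(M+2)/I(M) = [C(2,1)·p^1·(1−p)] / p^2 = 2·(1−p)/p = 97.62/100.00 = 0.9762
(1−p)/p = 0.9762/2 = 0.4881  ⇒  p = 1/(1 + 0.4881) = 0.6720
Td-77: 67.20%, Td-79: 32.80%.

67.20%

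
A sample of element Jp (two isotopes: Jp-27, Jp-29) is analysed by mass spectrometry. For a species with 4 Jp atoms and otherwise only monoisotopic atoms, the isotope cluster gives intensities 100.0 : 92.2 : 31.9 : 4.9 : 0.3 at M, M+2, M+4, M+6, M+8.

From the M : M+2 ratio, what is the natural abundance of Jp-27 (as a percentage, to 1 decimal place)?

Write p for the Jp-27 fraction. I(M+2)/I(M) = [C(4,1)·p^3·(1−p)] / p^4 = 4·(1−p)/p = 92.2/100.0 = 0.9220
(1−p)/p = 0.9220/4 = 0.2305  ⇒  p = 1/(1 + 0.2305) = 0.8127
Jp-27: 81.3%, Jp-29: 18.7%.

81.3%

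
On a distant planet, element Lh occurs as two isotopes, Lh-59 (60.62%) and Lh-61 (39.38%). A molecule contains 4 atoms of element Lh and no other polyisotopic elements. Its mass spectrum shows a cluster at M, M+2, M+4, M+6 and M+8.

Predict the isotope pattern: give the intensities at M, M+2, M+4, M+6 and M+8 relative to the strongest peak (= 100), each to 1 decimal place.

38.5 : 100.0 : 97.4 : 42.2 : 6.9

The 4 Lh atoms are independent, so intensities follow the terms of (0.6062 + 0.3938)^4.
P(M) = 0.6062^4 = 0.135040
P(M+2) = 4 × 0.6062^3 × 0.3938^1 = 0.350900
P(M+4) = 6 × 0.6062^2 × 0.3938^2 = 0.341928
P(M+6) = 4 × 0.6062^1 × 0.3938^3 = 0.148082
P(M+8) = 0.3938^4 = 0.024049
The M+2 peak is largest (0.350900); scaling to 100 gives 38.5 : 100.0 : 97.4 : 42.2 : 6.9.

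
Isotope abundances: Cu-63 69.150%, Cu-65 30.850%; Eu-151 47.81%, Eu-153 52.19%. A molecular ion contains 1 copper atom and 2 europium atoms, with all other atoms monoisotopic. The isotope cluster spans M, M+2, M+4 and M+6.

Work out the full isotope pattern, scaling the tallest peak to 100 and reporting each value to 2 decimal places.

38.03 : 100.00 : 82.36 : 20.22

Copper pattern (n=1): 0.6915 : 0.3085
Europium pattern (n=2): 0.22857961 : 0.49904078 : 0.27237961
Convolve the two distributions (both contribute in 2-u steps):
  M: 0.6915×0.22857961 = 0.158063
  M+2: 0.6915×0.49904078 + 0.3085×0.22857961 = 0.415604
  M+4: 0.6915×0.27237961 + 0.3085×0.49904078 = 0.342305
  M+6: 0.3085×0.27237961 = 0.084029
Scale to base peak (0.415604) = 100: 38.03 : 100.00 : 82.36 : 20.22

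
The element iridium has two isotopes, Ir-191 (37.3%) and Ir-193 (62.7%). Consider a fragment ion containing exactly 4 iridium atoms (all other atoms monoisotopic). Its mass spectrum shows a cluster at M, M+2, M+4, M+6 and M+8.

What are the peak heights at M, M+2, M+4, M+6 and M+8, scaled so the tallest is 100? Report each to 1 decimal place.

The 4 Ir atoms are independent, so intensities follow the terms of (0.373 + 0.627)^4.
P(M) = 0.373^4 = 0.019357
P(M+2) = 4 × 0.373^3 × 0.627^1 = 0.130153
P(M+4) = 6 × 0.373^2 × 0.627^2 = 0.328174
P(M+6) = 4 × 0.373^1 × 0.627^3 = 0.367766
P(M+8) = 0.627^4 = 0.154550
The M+6 peak is largest (0.367766); scaling to 100 gives 5.3 : 35.4 : 89.2 : 100.0 : 42.0.

5.3 : 35.4 : 89.2 : 100.0 : 42.0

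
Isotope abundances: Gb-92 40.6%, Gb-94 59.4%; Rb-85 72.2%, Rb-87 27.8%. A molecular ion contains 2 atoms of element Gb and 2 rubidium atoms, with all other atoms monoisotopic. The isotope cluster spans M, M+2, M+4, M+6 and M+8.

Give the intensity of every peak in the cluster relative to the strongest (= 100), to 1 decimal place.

Element Gb pattern (n=2): 0.164836 : 0.482328 : 0.352836
Rubidium pattern (n=2): 0.521284 : 0.401432 : 0.077284
Convolve the two distributions (both contribute in 2-u steps):
  M: 0.164836×0.521284 = 0.085926
  M+2: 0.164836×0.401432 + 0.482328×0.521284 = 0.317600
  M+4: 0.164836×0.077284 + 0.482328×0.401432 + 0.352836×0.521284 = 0.390289
  M+6: 0.482328×0.077284 + 0.352836×0.401432 = 0.178916
  M+8: 0.352836×0.077284 = 0.027269
Scale to base peak (0.390289) = 100: 22.0 : 81.4 : 100.0 : 45.8 : 7.0

22.0 : 81.4 : 100.0 : 45.8 : 7.0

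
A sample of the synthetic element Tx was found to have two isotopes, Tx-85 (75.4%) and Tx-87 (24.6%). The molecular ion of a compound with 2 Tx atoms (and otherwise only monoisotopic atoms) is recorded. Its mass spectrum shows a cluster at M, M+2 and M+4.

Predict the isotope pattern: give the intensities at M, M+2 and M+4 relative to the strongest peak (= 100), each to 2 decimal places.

100.00 : 65.25 : 10.64

The 2 Tx atoms are independent, so intensities follow the terms of (0.754 + 0.246)^2.
P(M) = 0.754^2 = 0.568516
P(M+2) = 2 × 0.754^1 × 0.246^1 = 0.370968
P(M+4) = 0.246^2 = 0.060516
The M peak is largest (0.568516); scaling to 100 gives 100.00 : 65.25 : 10.64.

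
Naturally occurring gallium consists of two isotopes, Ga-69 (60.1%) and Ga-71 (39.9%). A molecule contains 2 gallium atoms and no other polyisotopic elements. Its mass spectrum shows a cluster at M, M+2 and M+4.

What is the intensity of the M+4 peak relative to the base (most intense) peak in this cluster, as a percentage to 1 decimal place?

Binomial terms of (0.601 + 0.399)^2: M 0.3612, M+2 0.4796, M+4 0.1592 → M+2 is the base peak.
P(M+2) = C(2,1) × 0.601^1 × 0.399^1 = 2 × 0.6010 × 0.3990 = 0.479598 (base)
P(M+4) = C(2,2) × 0.601^0 × 0.399^2 = 1 × 1.0000 × 0.159201 = 0.159201
Relative intensity = 0.159201 / 0.479598 × 100 = 33.2

33.2%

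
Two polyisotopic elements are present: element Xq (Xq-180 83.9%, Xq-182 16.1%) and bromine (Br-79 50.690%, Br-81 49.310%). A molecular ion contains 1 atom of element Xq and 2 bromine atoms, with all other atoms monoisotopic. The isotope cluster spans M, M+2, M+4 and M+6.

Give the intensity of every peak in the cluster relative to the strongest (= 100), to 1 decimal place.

Element Xq pattern (n=1): 0.8390 : 0.1610
Bromine pattern (n=2): 0.25694761 : 0.49990478 : 0.24314761
Convolve the two distributions (both contribute in 2-u steps):
  M: 0.8390×0.25694761 = 0.215579
  M+2: 0.8390×0.49990478 + 0.1610×0.25694761 = 0.460789
  M+4: 0.8390×0.24314761 + 0.1610×0.49990478 = 0.284486
  M+6: 0.1610×0.24314761 = 0.039147
Scale to base peak (0.460789) = 100: 46.8 : 100.0 : 61.7 : 8.5

46.8 : 100.0 : 61.7 : 8.5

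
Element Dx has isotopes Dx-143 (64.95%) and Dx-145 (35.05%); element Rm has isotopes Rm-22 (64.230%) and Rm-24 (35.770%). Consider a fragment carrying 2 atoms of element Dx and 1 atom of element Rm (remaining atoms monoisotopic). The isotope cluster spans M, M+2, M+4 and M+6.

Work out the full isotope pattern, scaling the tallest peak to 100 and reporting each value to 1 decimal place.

Element Dx pattern (n=2): 0.42185025 : 0.4552995 : 0.12285025
Element Rm pattern (n=1): 0.6423 : 0.3577
Convolve the two distributions (both contribute in 2-u steps):
  M: 0.42185025×0.6423 = 0.270954
  M+2: 0.42185025×0.3577 + 0.4552995×0.6423 = 0.443335
  M+4: 0.4552995×0.3577 + 0.12285025×0.6423 = 0.241767
  M+6: 0.12285025×0.3577 = 0.043944
Scale to base peak (0.443335) = 100: 61.1 : 100.0 : 54.5 : 9.9

61.1 : 100.0 : 54.5 : 9.9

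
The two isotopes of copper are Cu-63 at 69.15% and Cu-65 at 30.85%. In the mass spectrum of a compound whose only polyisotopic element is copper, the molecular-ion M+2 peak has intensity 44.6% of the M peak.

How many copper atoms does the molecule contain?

1

The M+2/M ratio from n Cu atoms is n · q/p = n · 0.3085/0.6915.
n = 0.446 × 0.6915/0.3085 = 1.00 ≈ 1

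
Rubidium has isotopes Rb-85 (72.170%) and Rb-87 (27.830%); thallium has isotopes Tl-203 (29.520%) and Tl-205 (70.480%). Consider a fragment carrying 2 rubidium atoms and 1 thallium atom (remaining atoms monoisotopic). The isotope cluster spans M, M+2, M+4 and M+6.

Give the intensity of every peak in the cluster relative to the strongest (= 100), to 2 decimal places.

Rubidium pattern (n=2): 0.52085089 : 0.40169822 : 0.07745089
Thallium pattern (n=1): 0.2952 : 0.7048
Convolve the two distributions (both contribute in 2-u steps):
  M: 0.52085089×0.2952 = 0.153755
  M+2: 0.52085089×0.7048 + 0.40169822×0.2952 = 0.485677
  M+4: 0.40169822×0.7048 + 0.07745089×0.2952 = 0.305980
  M+6: 0.07745089×0.7048 = 0.054587
Scale to base peak (0.485677) = 100: 31.66 : 100.00 : 63.00 : 11.24

31.66 : 100.00 : 63.00 : 11.24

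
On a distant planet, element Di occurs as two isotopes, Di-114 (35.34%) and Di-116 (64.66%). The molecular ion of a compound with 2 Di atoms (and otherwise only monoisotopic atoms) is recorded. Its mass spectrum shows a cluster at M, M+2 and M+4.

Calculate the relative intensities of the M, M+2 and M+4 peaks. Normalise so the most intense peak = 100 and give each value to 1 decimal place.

Each Di atom is independently Di-114 (p = 0.3534) or Di-116 (q = 0.6466); the cluster is the binomial expansion (p + q)^2.
P(M) = 0.3534^2 = 0.124892
P(M+2) = 2 × 0.3534^1 × 0.6466^1 = 0.457017
P(M+4) = 0.6466^2 = 0.418092
The M+2 peak is largest (0.457017); scaling to 100 gives 27.3 : 100.0 : 91.5.

27.3 : 100.0 : 91.5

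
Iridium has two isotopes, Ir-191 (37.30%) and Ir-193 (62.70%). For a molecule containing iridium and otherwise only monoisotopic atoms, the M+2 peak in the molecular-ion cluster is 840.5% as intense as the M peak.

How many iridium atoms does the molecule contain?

5

For n independent Ir atoms, I(M+2)/I(M) = n · (abundance Ir-193) / (abundance Ir-191) = n · 0.6270/0.3730.
n = 8.405 × 0.3730/0.6270 = 5.00 ≈ 5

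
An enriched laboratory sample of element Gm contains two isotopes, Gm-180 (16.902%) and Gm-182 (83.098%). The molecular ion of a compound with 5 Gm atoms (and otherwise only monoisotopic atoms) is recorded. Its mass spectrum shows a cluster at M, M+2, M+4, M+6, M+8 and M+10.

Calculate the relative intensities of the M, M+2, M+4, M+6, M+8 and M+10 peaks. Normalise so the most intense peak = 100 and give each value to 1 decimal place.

0.0 : 0.8 : 8.3 : 40.7 : 100.0 : 98.3

The 5 Gm atoms are independent, so intensities follow the terms of (0.16902 + 0.83098)^5.
P(M) = 0.16902^5 = 0.000138
P(M+2) = 5 × 0.16902^4 × 0.83098^1 = 0.003391
P(M+4) = 10 × 0.16902^3 × 0.83098^2 = 0.033342
P(M+6) = 10 × 0.16902^2 × 0.83098^3 = 0.163926
P(M+8) = 5 × 0.16902^1 × 0.83098^4 = 0.402968
P(M+10) = 0.83098^5 = 0.396235
The M+8 peak is largest (0.402968); scaling to 100 gives 0.0 : 0.8 : 8.3 : 40.7 : 100.0 : 98.3.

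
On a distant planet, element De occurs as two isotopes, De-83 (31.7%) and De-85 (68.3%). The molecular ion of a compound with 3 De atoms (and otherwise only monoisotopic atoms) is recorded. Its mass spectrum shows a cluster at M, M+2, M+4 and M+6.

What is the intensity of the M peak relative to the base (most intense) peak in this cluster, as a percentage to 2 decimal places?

7.18%

Term probabilities: M 0.0319, M+2 0.2059, M+4 0.4436, M+6 0.3186. Base peak = M+4.
P(M+4) = C(3,2) × 0.317^1 × 0.683^2 = 3 × 0.3170 × 0.466489 = 0.443631 (base)
P(M) = C(3,0) × 0.317^3 × 0.683^0 = 1 × 0.03185501 × 1.0000 = 0.031855
Relative intensity = 0.031855 / 0.443631 × 100 = 7.18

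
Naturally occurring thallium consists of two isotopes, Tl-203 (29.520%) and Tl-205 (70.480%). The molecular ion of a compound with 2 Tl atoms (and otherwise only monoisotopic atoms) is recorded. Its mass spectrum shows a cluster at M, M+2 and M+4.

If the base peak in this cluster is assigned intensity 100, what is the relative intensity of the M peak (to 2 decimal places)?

17.54

Term probabilities: M 0.0871, M+2 0.4161, M+4 0.4967. Base peak = M+4.
P(M+4) = C(2,2) × 0.29520^0 × 0.70480^2 = 1 × 1.0000 × 0.49674304 = 0.496743 (base)
P(M) = C(2,0) × 0.29520^2 × 0.70480^0 = 1 × 0.08714304 × 1.0000 = 0.087143
Relative intensity = 0.087143 / 0.496743 × 100 = 17.54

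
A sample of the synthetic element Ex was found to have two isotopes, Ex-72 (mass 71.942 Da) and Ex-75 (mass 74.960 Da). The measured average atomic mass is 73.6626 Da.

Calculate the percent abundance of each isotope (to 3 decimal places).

With x = fraction of Ex-72 (so Ex-75 is 1 − x):
71.942·x + 74.960·(1 − x) = 73.6626
(71.942 − 74.960)·x = 73.6626 − 74.960
x = -1.2974 / -3.018 = 0.42989 → 42.989% Ex-72, 57.011% Ex-75.

Ex-72: 42.989%, Ex-75: 57.011%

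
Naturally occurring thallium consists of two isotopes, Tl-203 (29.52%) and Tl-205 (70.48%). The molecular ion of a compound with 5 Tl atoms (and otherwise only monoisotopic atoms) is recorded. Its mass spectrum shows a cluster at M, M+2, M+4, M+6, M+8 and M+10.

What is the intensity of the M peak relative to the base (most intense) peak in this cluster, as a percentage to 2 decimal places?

Binomial terms of (0.2952 + 0.7048)^5: M 0.0022, M+2 0.0268, M+4 0.1278, M+6 0.3051, M+8 0.3642, M+10 0.1739 → M+8 is the base peak.
P(M+8) = C(5,4) × 0.2952^1 × 0.7048^4 = 5 × 0.2952 × 0.24675365 = 0.364208 (base)
P(M) = C(5,0) × 0.2952^5 × 0.7048^0 = 1 × 0.00224172 × 1.0000 = 0.002242
Relative intensity = 0.002242 / 0.364208 × 100 = 0.62

0.62%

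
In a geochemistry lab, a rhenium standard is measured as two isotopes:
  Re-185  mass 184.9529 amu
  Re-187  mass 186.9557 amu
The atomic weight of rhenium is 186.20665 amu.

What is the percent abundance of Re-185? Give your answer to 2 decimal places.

Writing the weighted mean with unknown fraction x of Re-185:
184.9529·x + 186.9557·(1 − x) = 186.20665
(184.9529 − 186.9557)·x = 186.20665 − 186.9557
x = -0.74905 / -2.0028 = 0.37400 → 37.40% Re-185, 62.60% Re-187.

37.40%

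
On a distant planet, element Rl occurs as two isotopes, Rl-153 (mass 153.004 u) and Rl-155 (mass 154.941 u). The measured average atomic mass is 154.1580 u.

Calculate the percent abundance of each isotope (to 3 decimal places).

Rl-153: 40.423%, Rl-155: 59.577%

Writing the weighted mean with unknown fraction x of Rl-153:
153.004·x + 154.941·(1 − x) = 154.1580
(153.004 − 154.941)·x = 154.1580 − 154.941
x = -0.7830 / -1.937 = 0.40423 → 40.423% Rl-153, 59.577% Rl-155.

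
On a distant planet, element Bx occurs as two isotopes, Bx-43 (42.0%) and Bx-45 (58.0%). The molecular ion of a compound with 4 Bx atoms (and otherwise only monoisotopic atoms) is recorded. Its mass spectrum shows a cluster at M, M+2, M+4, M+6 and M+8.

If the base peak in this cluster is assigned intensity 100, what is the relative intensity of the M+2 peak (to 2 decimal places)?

48.28

(0.420 + 0.580)^4 gives M 0.0311, M+2 0.1719, M+4 0.3560, M+6 0.3278, M+8 0.1132; the largest is M+4.
P(M+4) = C(4,2) × 0.420^2 × 0.580^2 = 6 × 0.1764 × 0.3364 = 0.356046 (base)
P(M+2) = C(4,1) × 0.420^3 × 0.580^1 = 4 × 0.074088 × 0.5800 = 0.171884
Relative intensity = 0.171884 / 0.356046 × 100 = 48.28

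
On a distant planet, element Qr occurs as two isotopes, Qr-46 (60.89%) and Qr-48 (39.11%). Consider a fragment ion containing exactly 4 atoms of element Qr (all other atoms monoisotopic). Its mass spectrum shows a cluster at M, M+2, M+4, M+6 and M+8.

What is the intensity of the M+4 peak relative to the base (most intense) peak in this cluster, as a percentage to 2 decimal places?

(0.6089 + 0.3911)^4 gives M 0.1375, M+2 0.3532, M+4 0.3403, M+6 0.1457, M+8 0.0234; the largest is M+2.
P(M+2) = C(4,1) × 0.6089^3 × 0.3911^1 = 4 × 0.22575528 × 0.3911 = 0.353172 (base)
P(M+4) = C(4,2) × 0.6089^2 × 0.3911^2 = 6 × 0.37075921 × 0.15295921 = 0.340266
Relative intensity = 0.340266 / 0.353172 × 100 = 96.35

96.35%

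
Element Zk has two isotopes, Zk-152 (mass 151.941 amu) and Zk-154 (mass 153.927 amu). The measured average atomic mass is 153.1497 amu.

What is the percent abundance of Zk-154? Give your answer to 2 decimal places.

Let x be the fractional abundance of Zk-152; then Zk-154 has abundance 1 − x.
151.941·x + 153.927·(1 − x) = 153.1497
(151.941 − 153.927)·x = 153.1497 − 153.927
x = -0.7773 / -1.986 = 0.39139 → 39.14% Zk-152, 60.86% Zk-154.

60.86%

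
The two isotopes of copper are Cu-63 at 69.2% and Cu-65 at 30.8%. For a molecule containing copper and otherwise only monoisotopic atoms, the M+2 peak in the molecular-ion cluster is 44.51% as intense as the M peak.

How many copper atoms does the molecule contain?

1

The M+2/M ratio from n Cu atoms is n · q/p = n · 0.308/0.692.
n = 0.4451 × 0.692/0.308 = 1.00 ≈ 1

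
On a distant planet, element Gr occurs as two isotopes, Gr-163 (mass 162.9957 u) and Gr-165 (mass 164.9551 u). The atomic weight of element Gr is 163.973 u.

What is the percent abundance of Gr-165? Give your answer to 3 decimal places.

Let x be the fractional abundance of Gr-163; then Gr-165 has abundance 1 − x.
162.9957·x + 164.9551·(1 − x) = 163.973
(162.9957 − 164.9551)·x = 163.973 − 164.9551
x = -0.9821 / -1.9594 = 0.50122 → 50.122% Gr-163, 49.878% Gr-165.

49.878%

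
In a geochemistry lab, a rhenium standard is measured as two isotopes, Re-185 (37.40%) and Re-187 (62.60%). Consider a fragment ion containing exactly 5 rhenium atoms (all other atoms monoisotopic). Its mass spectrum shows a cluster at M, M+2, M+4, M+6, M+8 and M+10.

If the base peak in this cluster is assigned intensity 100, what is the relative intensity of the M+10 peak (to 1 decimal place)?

(0.3740 + 0.6260)^5 gives M 0.0073, M+2 0.0612, M+4 0.2050, M+6 0.3431, M+8 0.2872, M+10 0.0961; the largest is M+6.
P(M+6) = C(5,3) × 0.3740^2 × 0.6260^3 = 10 × 0.139876 × 0.24531438 = 0.343136 (base)
P(M+10) = C(5,5) × 0.3740^0 × 0.6260^5 = 1 × 1.0000 × 0.09613282 = 0.096133
Relative intensity = 0.096133 / 0.343136 × 100 = 28.0

28.0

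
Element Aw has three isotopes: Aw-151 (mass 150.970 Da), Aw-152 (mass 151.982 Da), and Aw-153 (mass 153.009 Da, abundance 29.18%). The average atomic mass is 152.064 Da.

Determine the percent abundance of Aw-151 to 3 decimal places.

The remaining 70.82% is split between Aw-151 (fraction x) and Aw-152 (fraction 0.7082 − x).
Substituting: 150.970x + 151.982(0.7082 − x) = 107.4159738
(150.970 − 151.982)x = -0.2176786  ⇒  x = 0.21510, y = 0.49310
Aw-151: 21.510%, Aw-152: 49.310%.

21.510%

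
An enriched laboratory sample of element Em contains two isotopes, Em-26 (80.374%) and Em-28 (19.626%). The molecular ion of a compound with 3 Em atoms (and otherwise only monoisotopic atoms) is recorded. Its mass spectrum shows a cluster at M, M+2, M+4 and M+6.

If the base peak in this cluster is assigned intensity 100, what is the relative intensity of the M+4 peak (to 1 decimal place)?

17.9

Binomial terms of (0.80374 + 0.19626)^3: M 0.5192, M+2 0.3804, M+4 0.0929, M+6 0.0076 → M is the base peak.
P(M) = C(3,0) × 0.80374^3 × 0.19626^0 = 1 × 0.51921442 × 1.0000 = 0.519214 (base)
P(M+4) = C(3,2) × 0.80374^1 × 0.19626^2 = 3 × 0.80374 × 0.03851799 = 0.092875
Relative intensity = 0.092875 / 0.519214 × 100 = 17.9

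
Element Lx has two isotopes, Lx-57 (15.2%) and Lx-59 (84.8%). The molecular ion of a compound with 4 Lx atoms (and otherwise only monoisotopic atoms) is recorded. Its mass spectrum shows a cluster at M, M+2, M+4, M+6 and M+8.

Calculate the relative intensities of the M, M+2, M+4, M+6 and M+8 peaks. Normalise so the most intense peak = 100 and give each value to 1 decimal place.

0.1 : 2.3 : 19.3 : 71.7 : 100.0

Each Lx atom is independently Lx-57 (p = 0.152) or Lx-59 (q = 0.848); the cluster is the binomial expansion (p + q)^4.
P(M) = 0.152^4 = 0.000534
P(M+2) = 4 × 0.152^3 × 0.848^1 = 0.011912
P(M+4) = 6 × 0.152^2 × 0.848^2 = 0.099685
P(M+6) = 4 × 0.152^1 × 0.848^3 = 0.370759
P(M+8) = 0.848^4 = 0.517111
The M+8 peak is largest (0.517111); scaling to 100 gives 0.1 : 2.3 : 19.3 : 71.7 : 100.0.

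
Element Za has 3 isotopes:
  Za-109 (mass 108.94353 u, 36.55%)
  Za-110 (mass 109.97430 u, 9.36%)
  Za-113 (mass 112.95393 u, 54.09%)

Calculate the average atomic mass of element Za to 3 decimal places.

The abundance-weighted mean is 0.3655 × 108.94353 + 0.0936 × 109.97430 + 0.5409 × 112.95393
= 39.818860 + 10.293594 + 61.096781 = 111.209235 u

111.209 u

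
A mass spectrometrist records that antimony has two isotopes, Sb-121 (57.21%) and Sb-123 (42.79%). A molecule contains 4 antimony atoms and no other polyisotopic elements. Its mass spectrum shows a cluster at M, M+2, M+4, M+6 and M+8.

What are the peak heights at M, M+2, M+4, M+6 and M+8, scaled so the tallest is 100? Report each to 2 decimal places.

29.79 : 89.13 : 100.00 : 49.86 : 9.32

Expanding (0.5721 + 0.4279)^4:
P(M) = 0.5721^4 = 0.107124
P(M+2) = 4 × 0.5721^3 × 0.4279^1 = 0.320493
P(M+4) = 6 × 0.5721^2 × 0.4279^2 = 0.359567
P(M+6) = 4 × 0.5721^1 × 0.4279^3 = 0.179291
P(M+8) = 0.4279^4 = 0.033525
The M+4 peak is largest (0.359567); scaling to 100 gives 29.79 : 89.13 : 100.00 : 49.86 : 9.32.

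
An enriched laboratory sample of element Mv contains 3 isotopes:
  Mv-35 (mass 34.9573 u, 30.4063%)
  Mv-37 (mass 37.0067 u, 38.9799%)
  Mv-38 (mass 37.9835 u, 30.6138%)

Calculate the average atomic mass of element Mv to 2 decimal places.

36.68 u

The abundance-weighted mean is 0.304063 × 34.9573 + 0.389799 × 37.0067 + 0.306138 × 37.9835
= 10.62922 + 14.42517 + 11.62819 = 36.68258 u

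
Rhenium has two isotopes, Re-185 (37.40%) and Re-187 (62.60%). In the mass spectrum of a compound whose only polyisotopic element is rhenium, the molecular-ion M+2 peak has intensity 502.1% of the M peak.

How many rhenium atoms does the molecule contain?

With n Re atoms, P(M+2)/P(M) = C(n,1)·p^(n−1)q / p^n = n·q/p = n · 0.6260/0.3740.
n = 5.021 × 0.3740/0.6260 = 3.00 ≈ 3

3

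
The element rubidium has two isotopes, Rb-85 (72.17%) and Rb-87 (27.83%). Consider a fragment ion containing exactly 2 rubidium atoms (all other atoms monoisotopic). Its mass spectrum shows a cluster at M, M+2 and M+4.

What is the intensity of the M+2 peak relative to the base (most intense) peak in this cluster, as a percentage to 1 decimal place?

77.1%

(0.7217 + 0.2783)^2 gives M 0.5209, M+2 0.4017, M+4 0.0775; the largest is M.
P(M) = C(2,0) × 0.7217^2 × 0.2783^0 = 1 × 0.52085089 × 1.0000 = 0.520851 (base)
P(M+2) = C(2,1) × 0.7217^1 × 0.2783^1 = 2 × 0.7217 × 0.2783 = 0.401698
Relative intensity = 0.401698 / 0.520851 × 100 = 77.1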